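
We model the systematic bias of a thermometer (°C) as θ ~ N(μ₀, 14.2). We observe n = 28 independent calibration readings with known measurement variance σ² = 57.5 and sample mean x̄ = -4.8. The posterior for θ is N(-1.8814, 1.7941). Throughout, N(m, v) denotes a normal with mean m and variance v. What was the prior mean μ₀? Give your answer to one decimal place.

With known observation variance, the Normal–Normal posterior has precision τ_n = τ₀ + n/σ² and mean μ_n = (τ₀μ₀ + (n/σ²)x̄)/τ_n.
Here τ₀ = 1/14.2 = 0.070423 and τ_data = 28/57.5 = 0.486957, so τ_n = 0.557380.
Rearranging for μ₀: μ₀ = (μ_n·τ_n − τ_data·x̄)/τ₀ = (-1.8814·0.557380 − 0.486957·-4.8) / 0.070423 = 1.288739/0.070423 ≈ 18.3.

μ₀ = 18.3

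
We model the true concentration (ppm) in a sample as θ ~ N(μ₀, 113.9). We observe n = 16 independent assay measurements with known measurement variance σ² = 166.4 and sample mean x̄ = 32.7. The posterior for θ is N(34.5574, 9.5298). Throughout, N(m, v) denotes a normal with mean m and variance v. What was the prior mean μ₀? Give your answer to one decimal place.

With known observation variance, the Normal–Normal posterior has precision τ_n = τ₀ + n/σ² and mean μ_n = (τ₀μ₀ + (n/σ²)x̄)/τ_n.
Here τ₀ = 1/113.9 = 0.008780 and τ_data = 16/166.4 = 0.096154, so τ_n = 0.104934.
Rearranging for μ₀: μ₀ = (μ_n·τ_n − τ_data·x̄)/τ₀ = (34.5574·0.104934 − 0.096154·32.7) / 0.008780 = 0.482010/0.008780 ≈ 54.9.

μ₀ = 54.9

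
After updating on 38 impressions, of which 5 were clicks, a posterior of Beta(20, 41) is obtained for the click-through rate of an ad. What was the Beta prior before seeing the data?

Beta(15, 8)

A Beta(α, β) prior with s successes and f failures in binomial data gives a Beta(α+s, β+f) posterior.
So α = 20 − 5 = 15 and β = 41 − 33 = 8.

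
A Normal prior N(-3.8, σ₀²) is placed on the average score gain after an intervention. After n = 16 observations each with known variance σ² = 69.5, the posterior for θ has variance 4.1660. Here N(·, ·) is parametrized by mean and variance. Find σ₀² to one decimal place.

σ₀² = 101.8

For the Normal–Normal model with known σ², precisions add: τ_n = τ₀ + n/σ².
So 1/σ₀² = 1/4.1660 − 16/69.5 = 0.240038 − 0.230216 = 0.009822.
Hence σ₀² = 1/0.009822 ≈ 101.8.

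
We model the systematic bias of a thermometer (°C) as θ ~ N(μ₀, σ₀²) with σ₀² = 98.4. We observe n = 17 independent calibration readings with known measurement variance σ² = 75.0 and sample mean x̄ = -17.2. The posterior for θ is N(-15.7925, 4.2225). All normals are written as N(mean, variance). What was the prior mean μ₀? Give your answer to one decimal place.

μ₀ = 15.6

The posterior mean is a precision-weighted average: μ_n = (τ₀μ₀ + τ_data·x̄)/(τ₀+τ_data), with τ₀=1/σ₀² and τ_data=n/σ².
Here τ₀ = 1/98.4 = 0.010163 and τ_data = 17/75.0 = 0.226667, so τ_n = 0.236830.
Rearranging for μ₀: μ₀ = (μ_n·τ_n − τ_data·x̄)/τ₀ = (-15.7925·0.236830 − 0.226667·-17.2) / 0.010163 = 0.158535/0.010163 ≈ 15.6.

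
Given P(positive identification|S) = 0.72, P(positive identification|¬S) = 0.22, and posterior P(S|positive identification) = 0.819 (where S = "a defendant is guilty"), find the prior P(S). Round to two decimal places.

P(S) = 0.58

Bayes' rule in odds form gives O(S|E) = O(S)·[P(E|S)/P(E|¬S)], hence O(S) = O(S|E)/LR.
Posterior odds = 0.819/(1−0.819) = 4.5249. LR = 0.72/0.22 = 3.2727.
Prior odds = 4.5249/3.2727 = 1.3826, so P(S) = 1.3826/(1+1.3826) ≈ 0.58.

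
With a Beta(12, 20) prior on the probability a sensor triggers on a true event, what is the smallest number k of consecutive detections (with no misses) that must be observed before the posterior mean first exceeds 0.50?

k = 9

After k detections and 0 misses the posterior is Beta(12+k, 20), with mean (12+k)/(12+20+k).
Set (12+k)/(32+k) > 0.50 and solve: k > (0.50·32 − 12)/(1 − 0.50) = 8.000.
The smallest integer exceeding 8.000 is 9, and checking k=9: (21)/(41) = 0.5122 > 0.50.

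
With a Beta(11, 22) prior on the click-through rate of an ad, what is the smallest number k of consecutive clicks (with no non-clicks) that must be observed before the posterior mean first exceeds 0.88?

After k clicks and 0 non-clicks the posterior is Beta(11+k, 22), with mean (11+k)/(11+22+k).
Set (11+k)/(33+k) > 0.88 and solve: k > (0.88·33 − 11)/(1 − 0.88) = 150.333.
The smallest integer exceeding 150.333 is 151, and checking k=151: (162)/(184) = 0.8804 > 0.88.

k = 151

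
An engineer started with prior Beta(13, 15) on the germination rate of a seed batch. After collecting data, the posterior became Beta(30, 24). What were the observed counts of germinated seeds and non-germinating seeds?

Under Beta–binomial conjugacy the posterior parameters are (α+s, β+f).
Match parameters: s=30−13=17, f=24−15=9.

17 germinated seeds and 9 non-germinating seeds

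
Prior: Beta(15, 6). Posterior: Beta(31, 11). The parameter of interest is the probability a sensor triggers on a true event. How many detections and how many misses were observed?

16 detections and 5 misses

Under Beta–binomial conjugacy the posterior parameters are (a+s, b+f).
Match parameters: s=31−15=16, f=11−6=5.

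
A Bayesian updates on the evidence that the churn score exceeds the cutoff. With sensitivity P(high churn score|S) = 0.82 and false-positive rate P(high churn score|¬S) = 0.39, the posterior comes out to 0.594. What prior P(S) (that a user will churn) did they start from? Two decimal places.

Bayes' rule in odds form gives O(S|E) = O(S)·[P(E|S)/P(E|¬S)], hence O(S) = O(S|E)/LR.
Posterior odds = 0.594/(1−0.594) = 1.4631. LR = 0.82/0.39 = 2.1026.
Prior odds = 1.4631/2.1026 = 0.6959, so P(S) = 0.6959/(1+0.6959) ≈ 0.41.

P(S) = 0.41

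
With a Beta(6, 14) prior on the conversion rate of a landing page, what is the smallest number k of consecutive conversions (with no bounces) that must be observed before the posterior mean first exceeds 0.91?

After k conversions and 0 bounces the posterior is Beta(6+k, 14), with mean (6+k)/(6+14+k).
Set (6+k)/(20+k) > 0.91 and solve: k > (0.91·20 − 6)/(1 − 0.91) = 135.556.
The smallest integer exceeding 135.556 is 136.

k = 136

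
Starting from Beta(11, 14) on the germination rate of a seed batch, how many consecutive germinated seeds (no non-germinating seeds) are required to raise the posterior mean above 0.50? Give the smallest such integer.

After k germinated seeds and 0 non-germinating seeds the posterior is Beta(11+k, 14), with mean (11+k)/(11+14+k).
Set (11+k)/(25+k) > 0.50 and solve: k > (0.50·25 − 11)/(1 − 0.50) = 3.000.
The smallest integer exceeding 3.000 is 4, and checking k=4: (15)/(29) = 0.5172 > 0.50.

k = 4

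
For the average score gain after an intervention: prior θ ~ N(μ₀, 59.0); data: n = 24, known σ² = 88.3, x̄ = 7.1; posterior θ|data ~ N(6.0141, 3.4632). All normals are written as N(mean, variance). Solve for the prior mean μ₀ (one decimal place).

μ₀ = -11.4

The posterior mean is a precision-weighted average: μ_n = (τ₀μ₀ + τ_data·x̄)/(τ₀+τ_data), with τ₀=1/σ₀² and τ_data=n/σ².
Here τ₀ = 1/59.0 = 0.016949 and τ_data = 24/88.3 = 0.271801, so τ_n = 0.288750.
Rearranging for μ₀: μ₀ = (μ_n·τ_n − τ_data·x̄)/τ₀ = (6.0141·0.288750 − 0.271801·7.1) / 0.016949 = -0.193216/0.016949 ≈ -11.4.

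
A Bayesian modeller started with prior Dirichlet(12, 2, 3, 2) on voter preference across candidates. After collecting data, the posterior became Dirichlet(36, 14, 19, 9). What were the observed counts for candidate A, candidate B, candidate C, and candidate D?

counts (24, 12, 16, 7)

For a Dirichlet(α) prior with multinomial counts c, the posterior is Dirichlet(α + c) componentwise.
Counts are posterior − prior componentwise: 36−12=24, 14−2=12, 19−3=16, 9−2=7.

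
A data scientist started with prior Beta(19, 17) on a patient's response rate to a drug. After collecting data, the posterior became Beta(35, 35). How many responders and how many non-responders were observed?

Under Beta–binomial conjugacy the posterior parameters are (α+s, β+f).
So s = 35 − 19 = 16 and f = 35 − 17 = 18.

16 responders and 18 non-responders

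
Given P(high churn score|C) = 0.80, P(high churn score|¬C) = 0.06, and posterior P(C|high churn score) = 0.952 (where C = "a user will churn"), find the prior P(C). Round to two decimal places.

P(C) = 0.60

Bayes' rule in odds form gives O(C|E) = O(C)·[P(E|C)/P(E|¬C)], hence O(C) = O(C|E)/LR.
Posterior odds = 0.952/(1−0.952) = 19.8333. LR = 0.80/0.06 = 13.3333.
Prior odds = 19.8333/13.3333 = 1.4875, so P(C) = 1.4875/(1+1.4875) ≈ 0.60.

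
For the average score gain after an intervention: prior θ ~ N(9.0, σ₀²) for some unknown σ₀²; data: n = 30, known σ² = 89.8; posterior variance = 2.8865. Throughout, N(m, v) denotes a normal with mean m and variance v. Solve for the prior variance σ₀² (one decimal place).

Posterior precision equals prior precision plus data precision: 1/σ_n² = 1/σ₀² + n/σ².
So 1/σ₀² = 1/2.8865 − 30/89.8 = 0.346440 − 0.334076 = 0.012364.
Hence σ₀² = 1/0.012364 ≈ 80.9.

σ₀² = 80.9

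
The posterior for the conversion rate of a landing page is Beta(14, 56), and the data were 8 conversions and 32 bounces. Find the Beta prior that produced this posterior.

Beta(6, 24)

Beta is conjugate to the binomial likelihood: posterior = Beta(a+s, b+f).
So a = 14 − 8 = 6 and b = 56 − 32 = 24.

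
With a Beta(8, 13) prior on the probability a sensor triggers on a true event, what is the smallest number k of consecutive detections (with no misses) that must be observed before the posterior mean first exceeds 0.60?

After k detections and 0 misses the posterior is Beta(8+k, 13), with mean (8+k)/(8+13+k).
Set (8+k)/(21+k) > 0.60 and solve: k > (0.60·21 − 8)/(1 − 0.60) = 11.500.
The smallest integer exceeding 11.500 is 12, and checking k=12: (20)/(33) = 0.6061 > 0.60.

k = 12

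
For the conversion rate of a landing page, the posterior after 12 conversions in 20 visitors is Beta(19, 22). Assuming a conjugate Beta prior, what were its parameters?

Under Beta–binomial conjugacy the posterior parameters are (a+s, b+f).
Subtract the data counts: 19−12=7, 22−8=14.

Beta(7, 14)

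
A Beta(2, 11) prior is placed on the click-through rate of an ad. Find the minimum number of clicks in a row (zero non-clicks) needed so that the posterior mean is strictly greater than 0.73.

k = 28

After k clicks and 0 non-clicks the posterior is Beta(2+k, 11), with mean (2+k)/(2+11+k).
Set (2+k)/(13+k) > 0.73 and solve: k > (0.73·13 − 2)/(1 − 0.73) = 27.741.
The smallest integer exceeding 27.741 is 28, and checking k=28: (30)/(41) = 0.7317 > 0.73.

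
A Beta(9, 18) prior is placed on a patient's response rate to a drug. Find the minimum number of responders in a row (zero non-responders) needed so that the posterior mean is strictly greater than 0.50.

k = 10

After k responders and 0 non-responders the posterior is Beta(9+k, 18), with mean (9+k)/(9+18+k).
Set (9+k)/(27+k) > 0.50 and solve: k > (0.50·27 − 9)/(1 − 0.50) = 9.000.
The smallest integer exceeding 9.000 is 10, and checking k=10: (19)/(37) = 0.5135 > 0.50.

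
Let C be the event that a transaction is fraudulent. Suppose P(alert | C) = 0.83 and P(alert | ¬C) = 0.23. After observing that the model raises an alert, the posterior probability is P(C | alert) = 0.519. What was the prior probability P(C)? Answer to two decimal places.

In odds form, posterior odds = prior odds × likelihood ratio, so prior odds = posterior odds ÷ LR.
Posterior odds = 0.519/(1−0.519) = 1.0790. LR = 0.83/0.23 = 3.6087.
Prior odds = 1.0790/3.6087 = 0.2990, so P(C) = 0.2990/(1+0.2990) ≈ 0.23.

P(C) = 0.23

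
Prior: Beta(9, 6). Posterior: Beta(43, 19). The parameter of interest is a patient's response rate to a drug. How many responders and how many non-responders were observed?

Beta is conjugate to the binomial likelihood: posterior = Beta(α+s, β+f).
So s = 43 − 9 = 34 and f = 19 − 6 = 13.

34 responders and 13 non-responders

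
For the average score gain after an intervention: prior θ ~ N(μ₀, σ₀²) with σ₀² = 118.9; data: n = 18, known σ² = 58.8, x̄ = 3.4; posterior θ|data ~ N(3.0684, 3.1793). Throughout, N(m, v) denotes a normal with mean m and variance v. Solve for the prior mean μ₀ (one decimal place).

μ₀ = -9.0

The posterior mean is a precision-weighted average: μ_n = (τ₀μ₀ + τ_data·x̄)/(τ₀+τ_data), with τ₀=1/σ₀² and τ_data=n/σ².
Here τ₀ = 1/118.9 = 0.008410 and τ_data = 18/58.8 = 0.306122, so τ_n = 0.314532.
Rearranging for μ₀: μ₀ = (μ_n·τ_n − τ_data·x̄)/τ₀ = (3.0684·0.314532 − 0.306122·3.4) / 0.008410 = -0.075705/0.008410 ≈ -9.0.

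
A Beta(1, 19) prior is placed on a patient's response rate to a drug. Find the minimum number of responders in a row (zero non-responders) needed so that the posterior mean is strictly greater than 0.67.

k = 38

After k responders and 0 non-responders the posterior is Beta(1+k, 19), with mean (1+k)/(1+19+k).
Set (1+k)/(20+k) > 0.67 and solve: k > (0.67·20 − 1)/(1 − 0.67) = 37.576.
The smallest integer exceeding 37.576 is 38, and checking k=38: (39)/(58) = 0.6724 > 0.67.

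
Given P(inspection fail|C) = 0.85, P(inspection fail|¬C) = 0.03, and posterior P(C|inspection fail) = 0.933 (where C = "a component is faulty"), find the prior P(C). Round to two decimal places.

P(C) = 0.33

In odds form, posterior odds = prior odds × likelihood ratio, so prior odds = posterior odds ÷ LR.
Posterior odds = 0.933/(1−0.933) = 13.9254. LR = 0.85/0.03 = 28.3333.
Prior odds = 13.9254/28.3333 = 0.4915, so P(C) = 0.4915/(1+0.4915) ≈ 0.33.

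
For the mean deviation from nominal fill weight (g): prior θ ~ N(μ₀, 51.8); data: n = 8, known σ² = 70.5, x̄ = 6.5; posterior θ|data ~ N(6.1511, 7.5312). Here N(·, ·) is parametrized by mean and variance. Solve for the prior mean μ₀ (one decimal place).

μ₀ = 4.1

The posterior mean is a precision-weighted average: μ_n = (τ₀μ₀ + τ_data·x̄)/(τ₀+τ_data), with τ₀=1/σ₀² and τ_data=n/σ².
Here τ₀ = 1/51.8 = 0.019305 and τ_data = 8/70.5 = 0.113475, so τ_n = 0.132780.
Rearranging for μ₀: μ₀ = (μ_n·τ_n − τ_data·x̄)/τ₀ = (6.1511·0.132780 − 0.113475·6.5) / 0.019305 = 0.079156/0.019305 ≈ 4.1.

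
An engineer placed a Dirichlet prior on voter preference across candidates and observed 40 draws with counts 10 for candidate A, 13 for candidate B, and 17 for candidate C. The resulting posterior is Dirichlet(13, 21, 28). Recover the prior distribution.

For a Dirichlet(α) prior with multinomial counts c, the posterior is Dirichlet(α + c) componentwise.
Subtract each count from the matching posterior parameter: 13−10=3, 21−13=8, 28−17=11.

Dirichlet(3, 8, 11)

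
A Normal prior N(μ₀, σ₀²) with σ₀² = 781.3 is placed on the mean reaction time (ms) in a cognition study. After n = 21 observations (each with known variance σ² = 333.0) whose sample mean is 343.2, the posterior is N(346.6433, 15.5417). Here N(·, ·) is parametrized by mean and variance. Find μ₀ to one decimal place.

μ₀ = 516.3

With known observation variance, the Normal–Normal posterior has precision τ_n = τ₀ + n/σ² and mean μ_n = (τ₀μ₀ + (n/σ²)x̄)/τ_n.
Here τ₀ = 1/781.3 = 0.001280 and τ_data = 21/333.0 = 0.063063, so τ_n = 0.064343.
Rearranging for μ₀: μ₀ = (μ_n·τ_n − τ_data·x̄)/τ₀ = (346.6433·0.064343 − 0.063063·343.2) / 0.001280 = 0.660848/0.001280 ≈ 516.3.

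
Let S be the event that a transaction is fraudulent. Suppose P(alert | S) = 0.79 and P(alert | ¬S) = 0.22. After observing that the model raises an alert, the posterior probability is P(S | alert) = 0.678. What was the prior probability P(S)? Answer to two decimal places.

Bayes' rule in odds form gives O(S|E) = O(S)·[P(E|S)/P(E|¬S)], hence O(S) = O(S|E)/LR.
Posterior odds = 0.678/(1−0.678) = 2.1056. LR = 0.79/0.22 = 3.5909.
Prior odds = 2.1056/3.5909 = 0.5864, so P(S) = 0.5864/(1+0.5864) ≈ 0.37.

P(S) = 0.37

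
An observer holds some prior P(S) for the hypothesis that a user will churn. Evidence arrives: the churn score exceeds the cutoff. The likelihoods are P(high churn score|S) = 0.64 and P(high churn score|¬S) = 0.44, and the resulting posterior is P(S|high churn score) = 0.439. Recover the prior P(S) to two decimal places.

Bayes' rule in odds form gives O(S|E) = O(S)·[P(E|S)/P(E|¬S)], hence O(S) = O(S|E)/LR.
Posterior odds = 0.439/(1−0.439) = 0.7825. LR = 0.64/0.44 = 1.4545.
Prior odds = 0.7825/1.4545 = 0.5380, so P(S) = 0.5380/(1+0.5380) ≈ 0.35.

P(S) = 0.35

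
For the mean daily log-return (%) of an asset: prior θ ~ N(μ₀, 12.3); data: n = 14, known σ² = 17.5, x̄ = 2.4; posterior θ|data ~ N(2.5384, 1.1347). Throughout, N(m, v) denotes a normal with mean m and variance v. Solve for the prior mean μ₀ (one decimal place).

The posterior mean is a precision-weighted average: μ_n = (τ₀μ₀ + τ_data·x̄)/(τ₀+τ_data), with τ₀=1/σ₀² and τ_data=n/σ².
Here τ₀ = 1/12.3 = 0.081301 and τ_data = 14/17.5 = 0.800000, so τ_n = 0.881301.
Rearranging for μ₀: μ₀ = (μ_n·τ_n − τ_data·x̄)/τ₀ = (2.5384·0.881301 − 0.800000·2.4) / 0.081301 = 0.317094/0.081301 ≈ 3.9.

μ₀ = 3.9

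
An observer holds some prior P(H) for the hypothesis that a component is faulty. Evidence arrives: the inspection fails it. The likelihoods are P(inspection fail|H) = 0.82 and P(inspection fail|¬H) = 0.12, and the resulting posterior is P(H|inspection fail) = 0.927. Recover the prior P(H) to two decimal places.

In odds form, posterior odds = prior odds × likelihood ratio, so prior odds = posterior odds ÷ LR.
Posterior odds = 0.927/(1−0.927) = 12.6986. LR = 0.82/0.12 = 6.8333.
Prior odds = 12.6986/6.8333 = 1.8583, so P(H) = 1.8583/(1+1.8583) ≈ 0.65.

P(H) = 0.65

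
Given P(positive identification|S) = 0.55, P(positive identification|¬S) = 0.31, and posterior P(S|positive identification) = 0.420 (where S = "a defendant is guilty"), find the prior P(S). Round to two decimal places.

P(S) = 0.29

Bayes' rule in odds form gives O(S|E) = O(S)·[P(E|S)/P(E|¬S)], hence O(S) = O(S|E)/LR.
Posterior odds = 0.420/(1−0.420) = 0.7241. LR = 0.55/0.31 = 1.7742.
Prior odds = 0.7241/1.7742 = 0.4081, so P(S) = 0.4081/(1+0.4081) ≈ 0.29.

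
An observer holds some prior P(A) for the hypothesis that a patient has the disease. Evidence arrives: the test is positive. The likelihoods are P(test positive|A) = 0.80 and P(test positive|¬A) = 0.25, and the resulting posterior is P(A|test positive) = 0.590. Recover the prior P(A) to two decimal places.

In odds form, posterior odds = prior odds × likelihood ratio, so prior odds = posterior odds ÷ LR.
Posterior odds = 0.590/(1−0.590) = 1.4390. LR = 0.80/0.25 = 3.2000.
Prior odds = 1.4390/3.2000 = 0.4497, so P(A) = 0.4497/(1+0.4497) ≈ 0.31.

P(A) = 0.31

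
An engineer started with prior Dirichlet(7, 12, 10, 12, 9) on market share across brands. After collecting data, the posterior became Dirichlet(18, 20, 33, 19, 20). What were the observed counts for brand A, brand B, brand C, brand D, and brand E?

counts (11, 8, 23, 7, 11)

For a Dirichlet(α) prior with multinomial counts c, the posterior is Dirichlet(α + c) componentwise.
Counts are posterior − prior componentwise: 18−7=11, 20−12=8, 33−10=23, 19−12=7, 20−9=11.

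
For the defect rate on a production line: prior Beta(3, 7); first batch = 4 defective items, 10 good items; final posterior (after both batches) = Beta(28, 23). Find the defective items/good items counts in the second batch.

21 defective items and 6 good items

Sequential conjugate updates are equivalent to a single update on the pooled data, so total successes = posterior α − prior α and total failures = posterior β − prior β.
Total across both batches: 28−3=25 defective items, 23−7=16 good items.
Subtract the first batch: 25−4=21 defective items and 16−10=6 good items.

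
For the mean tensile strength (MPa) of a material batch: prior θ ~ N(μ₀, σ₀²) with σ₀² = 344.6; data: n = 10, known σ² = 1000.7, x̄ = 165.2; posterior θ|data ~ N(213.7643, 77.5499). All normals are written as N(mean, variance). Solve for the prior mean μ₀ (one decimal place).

μ₀ = 381.0

With known observation variance, the Normal–Normal posterior has precision τ_n = τ₀ + n/σ² and mean μ_n = (τ₀μ₀ + (n/σ²)x̄)/τ_n.
Here τ₀ = 1/344.6 = 0.002902 and τ_data = 10/1000.7 = 0.009993, so τ_n = 0.012895.
Rearranging for μ₀: μ₀ = (μ_n·τ_n − τ_data·x̄)/τ₀ = (213.7643·0.012895 − 0.009993·165.2) / 0.002902 = 1.105647/0.002902 ≈ 381.0.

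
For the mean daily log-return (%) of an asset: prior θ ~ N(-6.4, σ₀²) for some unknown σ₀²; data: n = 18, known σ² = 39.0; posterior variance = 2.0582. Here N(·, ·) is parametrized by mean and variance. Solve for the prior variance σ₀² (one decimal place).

Posterior precision equals prior precision plus data precision: 1/σ_n² = 1/σ₀² + n/σ².
So 1/σ₀² = 1/2.0582 − 18/39.0 = 0.485861 − 0.461538 = 0.024323.
Hence σ₀² = 1/0.024323 ≈ 41.1.

σ₀² = 41.1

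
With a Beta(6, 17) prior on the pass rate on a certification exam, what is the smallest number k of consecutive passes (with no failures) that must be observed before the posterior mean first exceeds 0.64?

k = 25

After k passes and 0 failures the posterior is Beta(6+k, 17), with mean (6+k)/(6+17+k).
Set (6+k)/(23+k) > 0.64 and solve: k > (0.64·23 − 6)/(1 − 0.64) = 24.222.
The smallest integer exceeding 24.222 is 25.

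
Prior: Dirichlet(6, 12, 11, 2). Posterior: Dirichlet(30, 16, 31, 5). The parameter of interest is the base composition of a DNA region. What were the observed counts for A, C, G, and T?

For a Dirichlet(α) prior with multinomial counts c, the posterior is Dirichlet(α + c) componentwise.
Counts are posterior − prior componentwise: 30−6=24, 16−12=4, 31−11=20, 5−2=3.

counts (24, 4, 20, 3)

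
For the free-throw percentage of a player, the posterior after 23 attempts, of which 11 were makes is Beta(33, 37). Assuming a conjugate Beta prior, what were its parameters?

Beta(22, 25)

Beta is conjugate to the binomial likelihood: posterior = Beta(α+s, β+f).
So α = 33 − 11 = 22 and β = 37 − 12 = 25.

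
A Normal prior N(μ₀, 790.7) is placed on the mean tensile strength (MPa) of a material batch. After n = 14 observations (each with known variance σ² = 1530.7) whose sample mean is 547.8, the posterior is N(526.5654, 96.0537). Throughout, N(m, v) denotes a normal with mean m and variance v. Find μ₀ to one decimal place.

μ₀ = 373.0

The posterior mean is a precision-weighted average: μ_n = (τ₀μ₀ + τ_data·x̄)/(τ₀+τ_data), with τ₀=1/σ₀² and τ_data=n/σ².
Here τ₀ = 1/790.7 = 0.001265 and τ_data = 14/1530.7 = 0.009146, so τ_n = 0.010411.
Rearranging for μ₀: μ₀ = (μ_n·τ_n − τ_data·x̄)/τ₀ = (526.5654·0.010411 − 0.009146·547.8) / 0.001265 = 0.471894/0.001265 ≈ 373.0.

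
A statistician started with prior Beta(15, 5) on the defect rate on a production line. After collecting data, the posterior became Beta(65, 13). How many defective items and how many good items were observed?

50 defective items and 8 good items

A Beta(a, b) prior with s successes and f failures in binomial data gives a Beta(a+s, b+f) posterior.
So s = 65 − 15 = 50 and f = 13 − 5 = 8.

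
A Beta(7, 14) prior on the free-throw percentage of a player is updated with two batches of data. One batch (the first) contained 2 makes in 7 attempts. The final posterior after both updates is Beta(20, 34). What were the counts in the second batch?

11 makes and 15 misses

Because Beta–binomial updating is additive in the counts, the combined data contributed (α_post−α_prior, β_post−β_prior) successes and failures.
Total across both batches: 20−7=13 makes, 34−14=20 misses.
Subtract the first batch: 13−2=11 makes and 20−5=15 misses.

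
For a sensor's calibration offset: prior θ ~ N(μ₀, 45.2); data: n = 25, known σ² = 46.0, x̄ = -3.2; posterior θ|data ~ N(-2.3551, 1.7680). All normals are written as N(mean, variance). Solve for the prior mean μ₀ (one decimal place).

μ₀ = 18.4

The posterior mean is a precision-weighted average: μ_n = (τ₀μ₀ + τ_data·x̄)/(τ₀+τ_data), with τ₀=1/σ₀² and τ_data=n/σ².
Here τ₀ = 1/45.2 = 0.022124 and τ_data = 25/46.0 = 0.543478, so τ_n = 0.565602.
Rearranging for μ₀: μ₀ = (μ_n·τ_n − τ_data·x̄)/τ₀ = (-2.3551·0.565602 − 0.543478·-3.2) / 0.022124 = 0.407080/0.022124 ≈ 18.4.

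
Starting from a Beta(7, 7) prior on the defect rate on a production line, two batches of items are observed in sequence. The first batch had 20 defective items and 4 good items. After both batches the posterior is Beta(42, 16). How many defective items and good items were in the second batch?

15 defective items and 5 good items

Because Beta–binomial updating is additive in the counts, the combined data contributed (α_post−α_prior, β_post−β_prior) successes and failures.
Total across both batches: 42−7=35 defective items, 16−7=9 good items.
Subtract the first batch: 35−20=15 defective items and 9−4=5 good items.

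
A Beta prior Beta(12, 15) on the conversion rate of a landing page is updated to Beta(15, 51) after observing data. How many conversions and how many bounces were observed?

3 conversions and 36 bounces

A Beta(a, b) prior with s successes and f failures in binomial data gives a Beta(a+s, b+f) posterior.
Match parameters: s=15−12=3, f=51−15=36.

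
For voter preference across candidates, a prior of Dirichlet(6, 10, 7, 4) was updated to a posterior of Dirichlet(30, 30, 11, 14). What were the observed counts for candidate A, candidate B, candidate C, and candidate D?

For a Dirichlet(α) prior with multinomial counts c, the posterior is Dirichlet(α + c) componentwise.
Counts are posterior − prior componentwise: 30−6=24, 30−10=20, 11−7=4, 14−4=10.

counts (24, 20, 4, 10)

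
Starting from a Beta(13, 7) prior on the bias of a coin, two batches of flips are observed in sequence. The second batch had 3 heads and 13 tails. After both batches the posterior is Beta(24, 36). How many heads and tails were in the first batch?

8 heads and 16 tails

Sequential conjugate updates are equivalent to a single update on the pooled data, so total successes = posterior α − prior α and total failures = posterior β − prior β.
Total across both batches: 24−13=11 heads, 36−7=29 tails.
Subtract the second batch: 11−3=8 heads and 29−13=16 tails.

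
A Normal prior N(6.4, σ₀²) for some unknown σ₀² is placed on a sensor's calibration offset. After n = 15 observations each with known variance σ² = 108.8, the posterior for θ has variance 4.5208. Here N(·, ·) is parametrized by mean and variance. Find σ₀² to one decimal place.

Posterior precision equals prior precision plus data precision: 1/σ_n² = 1/σ₀² + n/σ².
So 1/σ₀² = 1/4.5208 − 15/108.8 = 0.221200 − 0.137868 = 0.083332.
Hence σ₀² = 1/0.083332 ≈ 12.0.

σ₀² = 12.0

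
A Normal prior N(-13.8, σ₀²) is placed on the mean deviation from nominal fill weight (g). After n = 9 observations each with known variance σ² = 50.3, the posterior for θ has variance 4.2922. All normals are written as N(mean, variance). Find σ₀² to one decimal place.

Posterior precision equals prior precision plus data precision: 1/σ_n² = 1/σ₀² + n/σ².
So 1/σ₀² = 1/4.2922 − 9/50.3 = 0.232981 − 0.178926 = 0.054055.
Hence σ₀² = 1/0.054055 ≈ 18.5.

σ₀² = 18.5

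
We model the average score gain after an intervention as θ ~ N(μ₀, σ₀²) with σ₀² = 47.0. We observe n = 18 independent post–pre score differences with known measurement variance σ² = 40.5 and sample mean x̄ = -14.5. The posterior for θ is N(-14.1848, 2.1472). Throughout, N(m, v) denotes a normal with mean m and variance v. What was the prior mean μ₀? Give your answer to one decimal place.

μ₀ = -7.6

The posterior mean is a precision-weighted average: μ_n = (τ₀μ₀ + τ_data·x̄)/(τ₀+τ_data), with τ₀=1/σ₀² and τ_data=n/σ².
Here τ₀ = 1/47.0 = 0.021277 and τ_data = 18/40.5 = 0.444444, so τ_n = 0.465721.
Rearranging for μ₀: μ₀ = (μ_n·τ_n − τ_data·x̄)/τ₀ = (-14.1848·0.465721 − 0.444444·-14.5) / 0.021277 = -0.161721/0.021277 ≈ -7.6.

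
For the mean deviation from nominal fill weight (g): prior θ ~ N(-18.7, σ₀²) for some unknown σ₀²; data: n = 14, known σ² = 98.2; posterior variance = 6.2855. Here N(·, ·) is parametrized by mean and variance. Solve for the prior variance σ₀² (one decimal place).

For the Normal–Normal model with known σ², precisions add: τ_n = τ₀ + n/σ².
So 1/σ₀² = 1/6.2855 − 14/98.2 = 0.159096 − 0.142566 = 0.016530.
Hence σ₀² = 1/0.016530 ≈ 60.5.

σ₀² = 60.5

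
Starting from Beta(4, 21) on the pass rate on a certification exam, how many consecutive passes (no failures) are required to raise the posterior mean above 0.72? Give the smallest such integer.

k = 51

After k passes and 0 failures the posterior is Beta(4+k, 21), with mean (4+k)/(4+21+k).
Set (4+k)/(25+k) > 0.72 and solve: k > (0.72·25 − 4)/(1 − 0.72) = 50.000.
The smallest integer exceeding 50.000 is 51.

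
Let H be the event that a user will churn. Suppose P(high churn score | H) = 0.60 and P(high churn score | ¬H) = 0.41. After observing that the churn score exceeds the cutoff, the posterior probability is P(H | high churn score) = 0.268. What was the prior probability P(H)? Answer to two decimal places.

P(H) = 0.20

Bayes' rule in odds form gives O(H|E) = O(H)·[P(E|H)/P(E|¬H)], hence O(H) = O(H|E)/LR.
Posterior odds = 0.268/(1−0.268) = 0.3661. LR = 0.60/0.41 = 1.4634.
Prior odds = 0.3661/1.4634 = 0.2502, so P(H) = 0.2502/(1+0.2502) ≈ 0.20.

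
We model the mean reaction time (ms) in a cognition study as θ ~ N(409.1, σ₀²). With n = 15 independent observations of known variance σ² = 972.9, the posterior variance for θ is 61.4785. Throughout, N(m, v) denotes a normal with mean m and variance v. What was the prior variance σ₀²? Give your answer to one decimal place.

σ₀² = 1179.2

For the Normal–Normal model with known σ², precisions add: τ_n = τ₀ + n/σ².
So 1/σ₀² = 1/61.4785 − 15/972.9 = 0.016266 − 0.015418 = 0.000848.
Hence σ₀² = 1/0.000848 ≈ 1179.2.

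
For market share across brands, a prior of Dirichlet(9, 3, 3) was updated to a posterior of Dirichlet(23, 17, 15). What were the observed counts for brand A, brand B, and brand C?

For a Dirichlet(α) prior with multinomial counts c, the posterior is Dirichlet(α + c) componentwise.
Counts are posterior − prior componentwise: 23−9=14, 17−3=14, 15−3=12.

counts (14, 14, 12)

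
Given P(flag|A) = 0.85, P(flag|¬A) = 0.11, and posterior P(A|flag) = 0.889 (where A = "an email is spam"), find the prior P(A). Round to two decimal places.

P(A) = 0.51

In odds form, posterior odds = prior odds × likelihood ratio, so prior odds = posterior odds ÷ LR.
Posterior odds = 0.889/(1−0.889) = 8.0090. LR = 0.85/0.11 = 7.7273.
Prior odds = 8.0090/7.7273 = 1.0365, so P(A) = 1.0365/(1+1.0365) ≈ 0.51.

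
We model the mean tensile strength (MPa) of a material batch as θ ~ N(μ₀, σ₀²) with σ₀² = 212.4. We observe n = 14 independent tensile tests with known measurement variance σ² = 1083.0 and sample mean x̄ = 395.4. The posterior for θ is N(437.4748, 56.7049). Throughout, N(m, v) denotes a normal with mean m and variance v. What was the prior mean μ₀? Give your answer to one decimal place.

The posterior mean is a precision-weighted average: μ_n = (τ₀μ₀ + τ_data·x̄)/(τ₀+τ_data), with τ₀=1/σ₀² and τ_data=n/σ².
Here τ₀ = 1/212.4 = 0.004708 and τ_data = 14/1083.0 = 0.012927, so τ_n = 0.017635.
Rearranging for μ₀: μ₀ = (μ_n·τ_n − τ_data·x̄)/τ₀ = (437.4748·0.017635 − 0.012927·395.4) / 0.004708 = 2.603532/0.004708 ≈ 553.0.

μ₀ = 553.0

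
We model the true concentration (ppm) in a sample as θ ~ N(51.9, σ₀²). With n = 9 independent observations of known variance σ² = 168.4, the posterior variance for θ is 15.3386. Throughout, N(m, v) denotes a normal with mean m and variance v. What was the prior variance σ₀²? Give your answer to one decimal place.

σ₀² = 85.1

For the Normal–Normal model with known σ², precisions add: τ_n = τ₀ + n/σ².
So 1/σ₀² = 1/15.3386 − 9/168.4 = 0.065195 − 0.053444 = 0.011751.
Hence σ₀² = 1/0.011751 ≈ 85.1.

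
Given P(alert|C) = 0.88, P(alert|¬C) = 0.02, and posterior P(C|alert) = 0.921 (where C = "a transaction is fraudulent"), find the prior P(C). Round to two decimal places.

In odds form, posterior odds = prior odds × likelihood ratio, so prior odds = posterior odds ÷ LR.
Posterior odds = 0.921/(1−0.921) = 11.6582. LR = 0.88/0.02 = 44.0000.
Prior odds = 11.6582/44.0000 = 0.2650, so P(C) = 0.2650/(1+0.2650) ≈ 0.21.

P(C) = 0.21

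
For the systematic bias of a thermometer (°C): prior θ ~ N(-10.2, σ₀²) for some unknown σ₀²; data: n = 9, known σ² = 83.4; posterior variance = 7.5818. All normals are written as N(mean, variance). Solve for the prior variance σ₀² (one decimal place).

σ₀² = 41.7

For the Normal–Normal model with known σ², precisions add: τ_n = τ₀ + n/σ².
So 1/σ₀² = 1/7.5818 − 9/83.4 = 0.131895 − 0.107914 = 0.023981.
Hence σ₀² = 1/0.023981 ≈ 41.7.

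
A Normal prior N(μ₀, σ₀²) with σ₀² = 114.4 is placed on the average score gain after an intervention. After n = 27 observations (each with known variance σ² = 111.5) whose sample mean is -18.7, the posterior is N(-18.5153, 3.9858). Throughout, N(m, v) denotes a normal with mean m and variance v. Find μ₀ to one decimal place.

μ₀ = -13.4

With known observation variance, the Normal–Normal posterior has precision τ_n = τ₀ + n/σ² and mean μ_n = (τ₀μ₀ + (n/σ²)x̄)/τ_n.
Here τ₀ = 1/114.4 = 0.008741 and τ_data = 27/111.5 = 0.242152, so τ_n = 0.250893.
Rearranging for μ₀: μ₀ = (μ_n·τ_n − τ_data·x̄)/τ₀ = (-18.5153·0.250893 − 0.242152·-18.7) / 0.008741 = -0.117117/0.008741 ≈ -13.4.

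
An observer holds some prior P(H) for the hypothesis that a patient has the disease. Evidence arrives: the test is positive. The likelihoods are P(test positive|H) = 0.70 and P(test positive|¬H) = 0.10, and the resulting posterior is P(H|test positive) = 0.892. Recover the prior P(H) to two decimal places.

P(H) = 0.54

In odds form, posterior odds = prior odds × likelihood ratio, so prior odds = posterior odds ÷ LR.
Posterior odds = 0.892/(1−0.892) = 8.2593. LR = 0.70/0.10 = 7.0000.
Prior odds = 8.2593/7.0000 = 1.1799, so P(H) = 1.1799/(1+1.1799) ≈ 0.54.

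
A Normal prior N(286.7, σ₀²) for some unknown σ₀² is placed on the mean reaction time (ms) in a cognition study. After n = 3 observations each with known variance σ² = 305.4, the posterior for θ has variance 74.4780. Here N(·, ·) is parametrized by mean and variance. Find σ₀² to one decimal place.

σ₀² = 277.5

Posterior precision equals prior precision plus data precision: 1/σ_n² = 1/σ₀² + n/σ².
So 1/σ₀² = 1/74.4780 − 3/305.4 = 0.013427 − 0.009823 = 0.003604.
Hence σ₀² = 1/0.003604 ≈ 277.5.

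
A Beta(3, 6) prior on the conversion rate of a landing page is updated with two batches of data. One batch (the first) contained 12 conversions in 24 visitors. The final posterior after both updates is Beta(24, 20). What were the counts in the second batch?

Because Beta–binomial updating is additive in the counts, the combined data contributed (α_post−α_prior, β_post−β_prior) successes and failures.
Total across both batches: 24−3=21 conversions, 20−6=14 bounces.
Subtract the first batch: 21−12=9 conversions and 14−12=2 bounces.

9 conversions and 2 bounces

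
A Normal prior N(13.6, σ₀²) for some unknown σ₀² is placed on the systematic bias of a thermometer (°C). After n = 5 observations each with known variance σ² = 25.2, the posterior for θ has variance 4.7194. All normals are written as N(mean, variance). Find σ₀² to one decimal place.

For the Normal–Normal model with known σ², precisions add: τ_n = τ₀ + n/σ².
So 1/σ₀² = 1/4.7194 − 5/25.2 = 0.211891 − 0.198413 = 0.013478.
Hence σ₀² = 1/0.013478 ≈ 74.2.

σ₀² = 74.2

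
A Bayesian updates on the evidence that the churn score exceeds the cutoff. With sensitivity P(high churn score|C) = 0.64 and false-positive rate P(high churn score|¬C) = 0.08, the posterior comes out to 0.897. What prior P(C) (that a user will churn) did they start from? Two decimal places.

P(C) = 0.52

Bayes' rule in odds form gives O(C|E) = O(C)·[P(E|C)/P(E|¬C)], hence O(C) = O(C|E)/LR.
Posterior odds = 0.897/(1−0.897) = 8.7087. LR = 0.64/0.08 = 8.0000.
Prior odds = 8.7087/8.0000 = 1.0886, so P(C) = 1.0886/(1+1.0886) ≈ 0.52.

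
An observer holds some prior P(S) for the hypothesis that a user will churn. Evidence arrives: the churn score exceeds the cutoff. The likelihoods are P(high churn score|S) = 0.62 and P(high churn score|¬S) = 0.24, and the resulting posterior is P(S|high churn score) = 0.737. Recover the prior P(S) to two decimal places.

Bayes' rule in odds form gives O(S|E) = O(S)·[P(E|S)/P(E|¬S)], hence O(S) = O(S|E)/LR.
Posterior odds = 0.737/(1−0.737) = 2.8023. LR = 0.62/0.24 = 2.5833.
Prior odds = 2.8023/2.5833 = 1.0848, so P(S) = 1.0848/(1+1.0848) ≈ 0.52.

P(S) = 0.52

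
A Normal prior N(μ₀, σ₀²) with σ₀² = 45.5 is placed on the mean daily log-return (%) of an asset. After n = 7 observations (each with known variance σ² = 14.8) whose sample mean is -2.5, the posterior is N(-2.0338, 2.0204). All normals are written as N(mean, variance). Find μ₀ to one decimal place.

μ₀ = 8.0

The posterior mean is a precision-weighted average: μ_n = (τ₀μ₀ + τ_data·x̄)/(τ₀+τ_data), with τ₀=1/σ₀² and τ_data=n/σ².
Here τ₀ = 1/45.5 = 0.021978 and τ_data = 7/14.8 = 0.472973, so τ_n = 0.494951.
Rearranging for μ₀: μ₀ = (μ_n·τ_n − τ_data·x̄)/τ₀ = (-2.0338·0.494951 − 0.472973·-2.5) / 0.021978 = 0.175801/0.021978 ≈ 8.0.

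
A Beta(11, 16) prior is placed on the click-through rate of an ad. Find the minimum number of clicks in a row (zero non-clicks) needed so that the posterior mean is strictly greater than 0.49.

After k clicks and 0 non-clicks the posterior is Beta(11+k, 16), with mean (11+k)/(11+16+k).
Set (11+k)/(27+k) > 0.49 and solve: k > (0.49·27 − 11)/(1 − 0.49) = 4.373.
The smallest integer exceeding 4.373 is 5.

k = 5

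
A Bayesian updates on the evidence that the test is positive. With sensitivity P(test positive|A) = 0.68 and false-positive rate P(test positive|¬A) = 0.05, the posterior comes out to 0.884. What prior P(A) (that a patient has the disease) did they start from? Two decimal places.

Bayes' rule in odds form gives O(A|E) = O(A)·[P(E|A)/P(E|¬A)], hence O(A) = O(A|E)/LR.
Posterior odds = 0.884/(1−0.884) = 7.6207. LR = 0.68/0.05 = 13.6000.
Prior odds = 7.6207/13.6000 = 0.5603, so P(A) = 0.5603/(1+0.5603) ≈ 0.36.

P(A) = 0.36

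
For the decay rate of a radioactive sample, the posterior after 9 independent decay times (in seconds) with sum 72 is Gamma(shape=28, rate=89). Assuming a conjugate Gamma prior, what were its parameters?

Gamma–exponential conjugacy: posterior shape = α + n, posterior rate = β + Σtᵢ.
So α = 28 − 9 = 19 and β = 89 − 72 = 17.

Gamma(shape=19, rate=17)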